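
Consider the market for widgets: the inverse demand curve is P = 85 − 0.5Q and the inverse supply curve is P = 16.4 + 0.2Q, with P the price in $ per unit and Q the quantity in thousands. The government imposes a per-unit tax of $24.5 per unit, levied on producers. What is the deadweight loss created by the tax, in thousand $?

Deadweight loss = $428.75 thousand.

Inverting to Q(P) form: Qd = 170 − 2P; Qs = 5P − 82.
Without the tax, 170 − 2P = 5P − 82 gives 7P = 252, so P* = $36 and Q* = 98.
With the tax collected from producers, supply shifts: Qs = 5(P − 24.5) − 82.
Solving gives Q = 63 with buyers paying $53.5 and producers receiving $29 (the $24.5 wedge).
Quantity falls by |ΔQ| = |98 − 63| = 35.
DWL = ½ · t · |ΔQ| = ½ · 24.5 · 35 = $428.75.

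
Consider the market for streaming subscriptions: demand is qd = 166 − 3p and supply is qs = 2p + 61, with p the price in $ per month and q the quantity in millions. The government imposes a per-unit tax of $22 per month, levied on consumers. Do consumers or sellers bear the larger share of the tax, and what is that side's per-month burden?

Without the tax, 166 − 3p = 2p + 61 gives 5p = 105, so p* = $21 and q* = 103.
With the tax collected from consumers, demand (in seller-price terms) shifts: qd = 166 − 3(p + 22).
New equilibrium: consumers pay $29.8, sellers receive $7.8, q = 76.6. (Wedge: pb − ps = 22.)
Per-month burden: consumers $8.8, sellers $13.2.
Sellers take the larger share because supply is less price-elastic here (demand slope 3 vs supply slope 2).

Sellers bear the larger share: $13.2 per month.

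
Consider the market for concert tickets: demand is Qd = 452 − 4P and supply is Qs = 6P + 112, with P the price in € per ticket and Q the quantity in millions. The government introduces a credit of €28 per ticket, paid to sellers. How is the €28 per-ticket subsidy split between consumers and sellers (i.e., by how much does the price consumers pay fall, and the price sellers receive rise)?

Consumers gain €16.8 per ticket; sellers gain €11.2 per ticket.

Before the subsidy: set 452 − 4P = 6P + 112 → P* = €34, Q* = 316.
With a per-unit subsidy paid to sellers, each receives P + 28 per unit sold, so supply becomes Qs = 6(P + 28) + 112.
Solving gives Q = 383.2 with consumers paying €17.2 and sellers receiving €45.2 (the €28 wedge).
Gain to consumers: €16.8; to sellers: €11.2. (They sum to €28.)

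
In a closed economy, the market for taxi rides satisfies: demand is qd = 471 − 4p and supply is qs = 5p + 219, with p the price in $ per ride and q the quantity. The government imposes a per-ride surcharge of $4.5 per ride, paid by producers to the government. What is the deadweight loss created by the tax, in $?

Without the tax, 471 − 4p = 5p + 219 gives 9p = 252, so p* = $28 and q* = 359.
With the tax collected from producers, supply shifts: qs = 5(p − 4.5) + 219.
New equilibrium: consumers pay $30.5, producers receive $26, q = 349. (Wedge: pb − ps = 4.5.)
Quantity falls by |ΔQ| = |359 − 349| = 10.
DWL = ½ · t · |ΔQ| = ½ · 4.5 · 10 = $22.5.

Deadweight loss = $22.5.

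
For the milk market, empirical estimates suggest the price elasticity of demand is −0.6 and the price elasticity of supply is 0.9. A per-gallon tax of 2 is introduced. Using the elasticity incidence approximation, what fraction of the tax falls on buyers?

Buyers' share ≈ 0.6.

Incidence ratio: buyers' share ≈ εs / (εs + |εd|) = 0.9 / (0.9 + 0.6) = 0.6.
Supply is the more elastic side, so buyers bear the larger share.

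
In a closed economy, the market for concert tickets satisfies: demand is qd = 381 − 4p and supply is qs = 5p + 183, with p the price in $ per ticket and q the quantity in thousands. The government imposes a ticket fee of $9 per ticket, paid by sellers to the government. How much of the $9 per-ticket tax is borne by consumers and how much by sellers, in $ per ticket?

Before the tax: set 381 − 4p = 5p + 183 → p* = $22, q* = 293.
With the tax collected from sellers, supply shifts: qs = 5(p − 9) + 183.
New equilibrium: consumers pay $27, sellers receive $18, q = 273. (Wedge: pb − ps = 9.)
Burden on consumers: $5; on sellers: $4. (They sum to $9.)

Consumers bear $5 per ticket; sellers bear $4 per ticket.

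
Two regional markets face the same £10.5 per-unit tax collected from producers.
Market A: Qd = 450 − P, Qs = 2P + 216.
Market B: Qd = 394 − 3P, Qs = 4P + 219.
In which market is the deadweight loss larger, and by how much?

Market A: pre-tax P* = £78, Q* = 372; post-tax Q = 365; deadweight loss = £36.75.
Market B: pre-tax P* = £25, Q* = 319; post-tax Q = 301; deadweight loss = £94.5.
Difference: £36.75 vs £94.5 → market B is larger by £57.75.

Market B, by £57.75.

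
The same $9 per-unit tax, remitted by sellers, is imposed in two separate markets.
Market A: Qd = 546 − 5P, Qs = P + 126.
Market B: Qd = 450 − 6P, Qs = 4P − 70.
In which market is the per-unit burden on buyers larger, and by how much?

Market B, by $2.1.

Market A: pre-tax P* = $70, Q* = 196; post-tax Q = 188.5; per-unit burden on buyers = $1.5.
Market B: pre-tax P* = $52, Q* = 138; post-tax Q = 116.4; per-unit burden on buyers = $3.6.
Difference: $1.5 vs $3.6 → market B is larger by $2.1.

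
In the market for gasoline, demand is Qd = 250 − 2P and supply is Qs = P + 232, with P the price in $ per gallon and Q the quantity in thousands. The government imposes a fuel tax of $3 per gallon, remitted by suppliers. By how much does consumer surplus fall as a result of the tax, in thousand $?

Before the tax: set 250 − 2P = P + 232 → P* = $6, Q* = 238.
With the tax collected from suppliers, supply shifts: Qs = (P − 3) + 232.
Solving gives Q = 236 with consumers paying $7 and suppliers receiving $4 (the $3 wedge).
ΔCS is the trapezoid between Q = 236 and Q = 238 of height $1: ½ · (238 + 236) · 1 = $237.

Consumer surplus falls by $237 thousand.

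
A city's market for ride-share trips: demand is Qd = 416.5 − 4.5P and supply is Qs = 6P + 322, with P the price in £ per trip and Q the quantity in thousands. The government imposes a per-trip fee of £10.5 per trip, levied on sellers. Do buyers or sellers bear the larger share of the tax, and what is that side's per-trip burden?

Buyers bear the larger share: £6 per trip.

Before the tax: set 416.5 − 4.5P = 6P + 322 → P* = £9, Q* = 376.
With the tax collected from sellers, supply shifts: Qs = 6(P − 10.5) + 322.
New equilibrium: buyers pay £15, sellers receive £4.5, Q = 349. (Wedge: Pb − Ps = 10.5.)
Per-trip burden: buyers £6, sellers £4.5.
Buyers take the larger share because demand is less price-elastic here (demand slope 4.5 vs supply slope 6).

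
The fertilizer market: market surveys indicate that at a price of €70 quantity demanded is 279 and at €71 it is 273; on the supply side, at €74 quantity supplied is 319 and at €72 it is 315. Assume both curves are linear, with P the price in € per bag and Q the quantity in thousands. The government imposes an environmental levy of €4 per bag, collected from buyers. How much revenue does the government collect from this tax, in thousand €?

Tax revenue = €1188 thousand.

Demand slope: (273 − 279)/(71 − 70) = -6, so Qd = 699 − 6P.
Supply slope: (315 − 319)/(72 − 74) = 2, so Qs = 2P + 171.
Before the tax: set 699 − 6P = 2P + 171 → P* = €66, Q* = 303.
With the tax collected from buyers, demand (in seller-price terms) shifts: Qd = 699 − 6(P + 4).
Solving gives Q = 297 with buyers paying €67 and sellers receiving €63 (the €4 wedge).
Revenue = t · Q = 4 · 297 = €1188.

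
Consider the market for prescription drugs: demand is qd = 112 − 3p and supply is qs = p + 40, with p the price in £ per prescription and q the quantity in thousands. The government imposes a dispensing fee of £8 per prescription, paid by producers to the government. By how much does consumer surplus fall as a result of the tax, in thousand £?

Consumer surplus falls by £110 thousand.

Before the tax: set 112 − 3p = p + 40 → p* = £18, q* = 58.
With the tax collected from producers, supply shifts: qs = (p − 8) + 40.
Solving gives q = 52 with consumers paying £20 and producers receiving £12 (the £8 wedge).
ΔCS is the trapezoid between Q = 52 and Q = 58 of height £2: ½ · (58 + 52) · 2 = £110.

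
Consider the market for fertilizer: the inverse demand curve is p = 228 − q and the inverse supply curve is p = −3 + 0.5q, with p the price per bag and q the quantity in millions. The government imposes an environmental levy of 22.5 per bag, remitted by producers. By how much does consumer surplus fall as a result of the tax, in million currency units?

Consumer surplus falls by 2197.5 million.

Inverting to q(p) form: qd = 228 − p; qs = 2p + 6.
Without the tax, 228 − p = 2p + 6 gives 3p = 222, so p* = 74 and q* = 154.
With the tax collected from producers, supply shifts: qs = 2(p − 22.5) + 6.
Solving gives q = 139 with buyers paying 89 and producers receiving 66.5 (the 22.5 wedge).
ΔCS is the trapezoid between Q = 139 and Q = 154 of height 15: ½ · (154 + 139) · 15 = 2197.5.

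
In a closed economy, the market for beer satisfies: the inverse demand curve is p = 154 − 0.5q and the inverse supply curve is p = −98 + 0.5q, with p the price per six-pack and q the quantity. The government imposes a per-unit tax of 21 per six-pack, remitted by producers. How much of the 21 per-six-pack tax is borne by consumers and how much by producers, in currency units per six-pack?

Inverting to q(p) form: qd = 308 − 2p; qs = 2p + 196.
Before the tax: set 308 − 2p = 2p + 196 → p* = 28, q* = 252.
With the tax collected from producers, supply shifts: qs = 2(p − 21) + 196.
New equilibrium: consumers pay 38.5, producers receive 17.5, q = 231. (Wedge: pb − ps = 21.)
Burden on consumers: 10.5; on producers: 10.5. (They sum to 21.)
The less price-elastic side of the market bears the larger share of a per-unit tax.

Consumers bear 10.5 per six-pack; producers bear 10.5 per six-pack.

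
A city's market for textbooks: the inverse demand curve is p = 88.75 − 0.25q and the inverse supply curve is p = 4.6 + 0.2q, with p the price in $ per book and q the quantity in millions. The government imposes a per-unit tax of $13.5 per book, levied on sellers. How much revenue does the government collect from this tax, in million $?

Tax revenue = $2119.5 million.

Inverting to q(p) form: qd = 355 − 4p; qs = 5p − 23.
Before the tax: set 355 − 4p = 5p − 23 → p* = $42, q* = 187.
With the tax collected from sellers, supply shifts: qs = 5(p − 13.5) − 23.
Solving gives q = 157 with consumers paying $49.5 and sellers receiving $36 (the $13.5 wedge).
Revenue = t · Q = 13.5 · 157 = $2119.5.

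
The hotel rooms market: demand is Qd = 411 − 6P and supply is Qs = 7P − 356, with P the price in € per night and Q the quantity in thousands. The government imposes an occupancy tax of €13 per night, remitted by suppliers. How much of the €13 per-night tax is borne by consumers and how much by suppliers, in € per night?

Before the tax: set 411 − 6P = 7P − 356 → P* = €59, Q* = 57.
With the tax collected from suppliers, supply shifts: Qs = 7(P − 13) − 356.
Solving gives Q = 15 with consumers paying €66 and suppliers receiving €53 (the €13 wedge).
Burden on consumers: €7; on suppliers: €6. (They sum to €13.)
The less price-elastic side of the market bears the larger share of a per-unit tax.

Consumers bear €7 per night; suppliers bear €6 per night.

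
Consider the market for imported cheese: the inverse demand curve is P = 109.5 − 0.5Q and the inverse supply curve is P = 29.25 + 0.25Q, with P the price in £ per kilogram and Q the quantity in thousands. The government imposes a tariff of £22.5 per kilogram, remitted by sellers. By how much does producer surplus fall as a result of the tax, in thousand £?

Inverting to Q(P) form: Qd = 219 − 2P; Qs = 4P − 117.
Before the tax: set 219 − 2P = 4P − 117 → P* = £56, Q* = 107.
With the tax collected from sellers, supply shifts: Qs = 4(P − 22.5) − 117.
New equilibrium: buyers pay £71, sellers receive £48.5, Q = 77. (Wedge: Pb − Ps = 22.5.)
ΔPS is the trapezoid between Q = 77 and Q = 107 of height £7.5: ½ · (107 + 77) · 7.5 = £690.

Producer surplus falls by £690 thousand.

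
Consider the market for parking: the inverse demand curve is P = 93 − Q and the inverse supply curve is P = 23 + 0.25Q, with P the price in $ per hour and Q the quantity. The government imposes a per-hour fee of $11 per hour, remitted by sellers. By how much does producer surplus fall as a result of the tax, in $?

Rewrite in direct form: Qd = 93 − P and Qs = 4P − 92.
Before the tax: set 93 − P = 4P − 92 → P* = $37, Q* = 56.
With the tax collected from sellers, supply shifts: Qs = 4(P − 11) − 92.
New equilibrium: buyers pay $45.8, sellers receive $34.8, Q = 47.2. (Wedge: Pb − Ps = 11.)
ΔPS is the trapezoid between Q = 47.2 and Q = 56 of height $2.2: ½ · (56 + 47.2) · 2.2 = $113.52.

Producer surplus falls by $113.52.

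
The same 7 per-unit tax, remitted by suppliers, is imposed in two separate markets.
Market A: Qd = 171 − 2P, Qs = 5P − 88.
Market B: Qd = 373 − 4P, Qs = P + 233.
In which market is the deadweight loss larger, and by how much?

Market A, by 15.4.

Market A: pre-tax P* = 37, Q* = 97; post-tax Q = 87; deadweight loss = 35.
Market B: pre-tax P* = 28, Q* = 261; post-tax Q = 255.4; deadweight loss = 19.6.
Difference: 35 vs 19.6 → market A is larger by 15.4.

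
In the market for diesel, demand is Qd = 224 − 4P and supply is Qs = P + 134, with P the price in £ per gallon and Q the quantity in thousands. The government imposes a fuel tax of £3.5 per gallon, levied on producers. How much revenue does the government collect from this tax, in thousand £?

Without the tax, 224 − 4P = P + 134 gives 5P = 90, so P* = £18 and Q* = 152.
With the tax collected from producers, supply shifts: Qs = (P − 3.5) + 134.
Solving gives Q = 149.2 with buyers paying £18.7 and producers receiving £15.2 (the £3.5 wedge).
Revenue = t · Q = 3.5 · 149.2 = £522.2.

Tax revenue = £522.2 thousand.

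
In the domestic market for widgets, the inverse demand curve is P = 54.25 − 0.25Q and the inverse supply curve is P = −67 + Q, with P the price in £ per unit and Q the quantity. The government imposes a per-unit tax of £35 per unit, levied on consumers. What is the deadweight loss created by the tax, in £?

Deadweight loss = £490.

Rewrite in direct form: Qd = 217 − 4P and Qs = P + 67.
Before the tax: set 217 − 4P = P + 67 → P* = £30, Q* = 97.
With the tax collected from consumers, demand (in seller-price terms) shifts: Qd = 217 − 4(P + 35).
New equilibrium: consumers pay £37, suppliers receive £2, Q = 69. (Wedge: Pb − Ps = 35.)
Quantity falls by |ΔQ| = |97 − 69| = 28.
DWL = ½ · t · |ΔQ| = ½ · 35 · 28 = £490.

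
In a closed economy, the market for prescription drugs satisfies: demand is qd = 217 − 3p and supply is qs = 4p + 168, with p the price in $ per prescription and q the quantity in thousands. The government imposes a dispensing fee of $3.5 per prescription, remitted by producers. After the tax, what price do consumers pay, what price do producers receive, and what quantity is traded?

Consumers pay $9; producers receive $5.5; quantity = 190.

Without the tax, 217 − 3p = 4p + 168 gives 7p = 49, so p* = $7 and q* = 196.
With the tax collected from producers, supply shifts: qs = 4(p − 3.5) + 168.
New equilibrium: consumers pay $9, producers receive $5.5, q = 190. (Wedge: pb − ps = 3.5.)
The less price-elastic side of the market bears the larger share of a per-unit tax.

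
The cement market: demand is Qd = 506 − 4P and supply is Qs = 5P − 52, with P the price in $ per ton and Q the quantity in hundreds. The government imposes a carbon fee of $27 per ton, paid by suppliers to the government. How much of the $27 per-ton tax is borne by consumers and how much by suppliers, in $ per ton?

Before the tax: set 506 − 4P = 5P − 52 → P* = $62, Q* = 258.
With the tax collected from suppliers, supply shifts: Qs = 5(P − 27) − 52.
New equilibrium: consumers pay $77, suppliers receive $50, Q = 198. (Wedge: Pb − Ps = 27.)
Burden on consumers: $15; on suppliers: $12. (They sum to $27.)

Consumers bear $15 per ton; suppliers bear $12 per ton.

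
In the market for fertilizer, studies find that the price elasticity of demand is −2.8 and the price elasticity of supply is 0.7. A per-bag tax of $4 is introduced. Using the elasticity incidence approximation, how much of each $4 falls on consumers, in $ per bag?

Consumers bear ≈ $0.8 per bag.

Incidence ratio: consumers' share ≈ εs / (εs + |εd|) = 0.7 / (0.7 + 2.8) = 0.2.
So consumers bear ≈ 0.2 × $4 = $0.8; suppliers bear $3.2.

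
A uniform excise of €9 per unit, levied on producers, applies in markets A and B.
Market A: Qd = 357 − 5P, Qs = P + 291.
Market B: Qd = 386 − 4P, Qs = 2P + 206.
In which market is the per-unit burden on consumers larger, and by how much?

Market A: pre-tax P* = €11, Q* = 302; post-tax Q = 294.5; per-unit burden on consumers = €1.5.
Market B: pre-tax P* = €30, Q* = 266; post-tax Q = 254; per-unit burden on consumers = €3.
Difference: €1.5 vs €3 → market B is larger by €1.5.

Market B, by €1.5.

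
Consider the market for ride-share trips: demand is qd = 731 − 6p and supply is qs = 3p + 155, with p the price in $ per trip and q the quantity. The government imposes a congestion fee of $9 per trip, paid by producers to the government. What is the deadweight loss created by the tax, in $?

Before the tax: set 731 − 6p = 3p + 155 → p* = $64, q* = 347.
With the tax collected from producers, supply shifts: qs = 3(p − 9) + 155.
New equilibrium: buyers pay $67, producers receive $58, q = 329. (Wedge: pb − ps = 9.)
Quantity falls by |ΔQ| = |347 − 329| = 18.
DWL = ½ · t · |ΔQ| = ½ · 9 · 18 = $81.

Deadweight loss = $81.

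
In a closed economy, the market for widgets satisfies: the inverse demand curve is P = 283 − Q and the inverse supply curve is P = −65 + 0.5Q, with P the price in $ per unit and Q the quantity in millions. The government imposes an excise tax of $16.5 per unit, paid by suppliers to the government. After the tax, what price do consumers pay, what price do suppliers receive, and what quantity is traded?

Consumers pay $62; suppliers receive $45.5; quantity = 221.

Rewrite in direct form: Qd = 283 − P and Qs = 2P + 130.
Before the tax: set 283 − P = 2P + 130 → P* = $51, Q* = 232.
With the tax collected from suppliers, supply shifts: Qs = 2(P − 16.5) + 130.
Solving gives Q = 221 with consumers paying $62 and suppliers receiving $45.5 (the $16.5 wedge).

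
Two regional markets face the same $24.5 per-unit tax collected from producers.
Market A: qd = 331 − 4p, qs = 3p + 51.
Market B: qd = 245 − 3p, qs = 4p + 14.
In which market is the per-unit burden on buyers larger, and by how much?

Market A: pre-tax p* = $40, q* = 171; post-tax q = 129; per-unit burden on buyers = $10.5.
Market B: pre-tax p* = $33, q* = 146; post-tax q = 104; per-unit burden on buyers = $14.
Difference: $10.5 vs $14 → market B is larger by $3.5.

Market B, by $3.5.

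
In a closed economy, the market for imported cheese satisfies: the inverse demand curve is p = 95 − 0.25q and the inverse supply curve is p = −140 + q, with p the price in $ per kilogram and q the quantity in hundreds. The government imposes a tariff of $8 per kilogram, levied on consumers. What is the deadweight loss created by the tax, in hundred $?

Rewrite in direct form: qd = 380 − 4p and qs = p + 140.
Without the tax, 380 − 4p = p + 140 gives 5p = 240, so p* = $48 and q* = 188.
With the tax collected from consumers, demand (in seller-price terms) shifts: qd = 380 − 4(p + 8).
Solving gives q = 181.6 with consumers paying $49.6 and producers receiving $41.6 (the $8 wedge).
Quantity falls by |ΔQ| = |188 − 181.6| = 6.4.
DWL = ½ · t · |ΔQ| = ½ · 8 · 6.4 = $25.6.

Deadweight loss = $25.6 hundred.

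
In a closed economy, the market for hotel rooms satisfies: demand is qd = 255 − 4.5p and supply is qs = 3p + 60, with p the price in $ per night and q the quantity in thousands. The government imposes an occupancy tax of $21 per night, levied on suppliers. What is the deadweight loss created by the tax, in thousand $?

Before the tax: set 255 − 4.5p = 3p + 60 → p* = $26, q* = 138.
With the tax collected from suppliers, supply shifts: qs = 3(p − 21) + 60.
New equilibrium: consumers pay $34.4, suppliers receive $13.4, q = 100.2. (Wedge: pb − ps = 21.)
Quantity falls by |ΔQ| = |138 − 100.2| = 37.8.
DWL = ½ · t · |ΔQ| = ½ · 21 · 37.8 = $396.9.

Deadweight loss = $396.9 thousand.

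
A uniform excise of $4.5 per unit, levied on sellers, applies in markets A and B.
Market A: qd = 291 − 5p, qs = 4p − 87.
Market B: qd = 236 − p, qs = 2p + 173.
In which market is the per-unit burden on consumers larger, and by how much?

Market A: pre-tax p* = $42, q* = 81; post-tax q = 71; per-unit burden on consumers = $2.
Market B: pre-tax p* = $21, q* = 215; post-tax q = 212; per-unit burden on consumers = $3.
Difference: $2 vs $3 → market B is larger by $1.

Market B, by $1.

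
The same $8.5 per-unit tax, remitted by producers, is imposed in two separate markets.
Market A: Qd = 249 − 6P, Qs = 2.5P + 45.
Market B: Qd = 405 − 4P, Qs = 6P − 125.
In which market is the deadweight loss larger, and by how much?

Market A: pre-tax P* = $24, Q* = 105; post-tax Q = 90; deadweight loss = $63.75.
Market B: pre-tax P* = $53, Q* = 193; post-tax Q = 172.6; deadweight loss = $86.7.
Difference: $63.75 vs $86.7 → market B is larger by $22.95.

Market B, by $22.95.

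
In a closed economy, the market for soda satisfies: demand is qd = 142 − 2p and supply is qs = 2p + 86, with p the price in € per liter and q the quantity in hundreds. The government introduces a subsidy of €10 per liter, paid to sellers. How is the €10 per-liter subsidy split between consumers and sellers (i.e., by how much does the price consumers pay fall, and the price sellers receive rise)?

Consumers gain €5 per liter; sellers gain €5 per liter.

Before the subsidy: set 142 − 2p = 2p + 86 → p* = €14, q* = 114.
With a per-unit subsidy paid to sellers, each receives p + 10 per unit sold, so supply becomes qs = 2(p + 10) + 86.
New equilibrium: consumers pay €9, sellers receive €19, q = 124. (Wedge: pb − ps = −10.)
Gain to consumers: €5; to sellers: €5. (They sum to €10.)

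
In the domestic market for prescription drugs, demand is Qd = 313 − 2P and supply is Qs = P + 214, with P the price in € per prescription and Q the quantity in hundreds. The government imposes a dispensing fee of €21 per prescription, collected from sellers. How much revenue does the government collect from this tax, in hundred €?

Without the tax, 313 − 2P = P + 214 gives 3P = 99, so P* = €33 and Q* = 247.
With the tax collected from sellers, supply shifts: Qs = (P − 21) + 214.
New equilibrium: buyers pay €40, sellers receive €19, Q = 233. (Wedge: Pb − Ps = 21.)
Revenue = t · Q = 21 · 233 = €4893.

Tax revenue = €4893 hundred.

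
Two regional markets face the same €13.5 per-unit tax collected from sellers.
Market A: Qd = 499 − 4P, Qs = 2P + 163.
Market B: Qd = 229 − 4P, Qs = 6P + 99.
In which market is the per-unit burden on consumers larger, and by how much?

Market A: pre-tax P* = €56, Q* = 275; post-tax Q = 257; per-unit burden on consumers = €4.5.
Market B: pre-tax P* = €13, Q* = 177; post-tax Q = 144.6; per-unit burden on consumers = €8.1.
Difference: €4.5 vs €8.1 → market B is larger by €3.6.

Market B, by €3.6.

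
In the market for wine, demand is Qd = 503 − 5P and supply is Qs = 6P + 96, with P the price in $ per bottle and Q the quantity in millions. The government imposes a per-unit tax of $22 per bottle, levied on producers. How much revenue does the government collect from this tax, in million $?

Tax revenue = $5676 million.

Without the tax, 503 − 5P = 6P + 96 gives 11P = 407, so P* = $37 and Q* = 318.
With the tax collected from producers, supply shifts: Qs = 6(P − 22) + 96.
New equilibrium: consumers pay $49, producers receive $27, Q = 258. (Wedge: Pb − Ps = 22.)
Revenue = t · Q = 22 · 258 = $5676.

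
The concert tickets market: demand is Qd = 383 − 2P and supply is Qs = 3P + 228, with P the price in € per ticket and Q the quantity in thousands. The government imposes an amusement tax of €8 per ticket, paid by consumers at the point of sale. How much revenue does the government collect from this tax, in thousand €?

Tax revenue = €2491.2 thousand.

Without the tax, 383 − 2P = 3P + 228 gives 5P = 155, so P* = €31 and Q* = 321.
With the tax collected from consumers, demand (in seller-price terms) shifts: Qd = 383 − 2(P + 8).
Solving gives Q = 311.4 with consumers paying €35.8 and sellers receiving €27.8 (the €8 wedge).
Revenue = t · Q = 8 · 311.4 = €2491.2.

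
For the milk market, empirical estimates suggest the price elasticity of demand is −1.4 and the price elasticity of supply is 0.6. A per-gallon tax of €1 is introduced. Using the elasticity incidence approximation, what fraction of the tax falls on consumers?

Incidence ratio: consumers' share ≈ εs / (εs + |εd|) = 0.6 / (0.6 + 1.4) = 0.3.
Supply is the less elastic side, so consumers bear the smaller share.

Consumers' share ≈ 0.3.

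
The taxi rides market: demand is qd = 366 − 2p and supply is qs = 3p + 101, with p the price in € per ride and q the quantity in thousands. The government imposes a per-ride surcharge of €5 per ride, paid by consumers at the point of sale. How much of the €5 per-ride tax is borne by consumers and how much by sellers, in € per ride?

Consumers bear €3 per ride; sellers bear €2 per ride.

Before the tax: set 366 − 2p = 3p + 101 → p* = €53, q* = 260.
With the tax collected from consumers, demand (in seller-price terms) shifts: qd = 366 − 2(p + 5).
Solving gives q = 254 with consumers paying €56 and sellers receiving €51 (the €5 wedge).
Burden on consumers: €3; on sellers: €2. (They sum to €5.)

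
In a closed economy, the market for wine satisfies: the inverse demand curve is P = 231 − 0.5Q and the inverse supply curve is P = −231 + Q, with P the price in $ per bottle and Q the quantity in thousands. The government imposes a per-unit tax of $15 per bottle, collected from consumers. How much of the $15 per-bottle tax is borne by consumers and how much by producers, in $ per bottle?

Consumers bear $5 per bottle; producers bear $10 per bottle.

Inverting to Q(P) form: Qd = 462 − 2P; Qs = P + 231.
Without the tax, 462 − 2P = P + 231 gives 3P = 231, so P* = $77 and Q* = 308.
With the tax collected from consumers, demand (in seller-price terms) shifts: Qd = 462 − 2(P + 15).
Solving gives Q = 298 with consumers paying $82 and producers receiving $67 (the $15 wedge).
Burden on consumers: $5; on producers: $10. (They sum to $15.)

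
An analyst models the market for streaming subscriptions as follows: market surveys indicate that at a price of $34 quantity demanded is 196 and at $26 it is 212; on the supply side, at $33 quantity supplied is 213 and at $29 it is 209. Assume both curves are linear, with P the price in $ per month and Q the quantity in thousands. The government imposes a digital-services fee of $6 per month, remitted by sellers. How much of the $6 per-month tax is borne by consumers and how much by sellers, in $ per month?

Demand slope: (212 − 196)/(26 − 34) = -2, so Qd = 264 − 2P.
Supply slope: (209 − 213)/(29 − 33) = 1, so Qs = P + 180.
Without the tax, 264 − 2P = P + 180 gives 3P = 84, so P* = $28 and Q* = 208.
With the tax collected from sellers, supply shifts: Qs = (P − 6) + 180.
New equilibrium: consumers pay $30, sellers receive $24, Q = 204. (Wedge: Pb − Ps = 6.)
Burden on consumers: $2; on sellers: $4. (They sum to $6.)

Consumers bear $2 per month; sellers bear $4 per month.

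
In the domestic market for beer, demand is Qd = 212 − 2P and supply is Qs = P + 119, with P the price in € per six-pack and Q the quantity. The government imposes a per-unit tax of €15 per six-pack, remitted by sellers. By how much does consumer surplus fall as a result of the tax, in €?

Consumer surplus falls by €725.

Before the tax: set 212 − 2P = P + 119 → P* = €31, Q* = 150.
With the tax collected from sellers, supply shifts: Qs = (P − 15) + 119.
Solving gives Q = 140 with consumers paying €36 and sellers receiving €21 (the €15 wedge).
ΔCS is the trapezoid between Q = 140 and Q = 150 of height €5: ½ · (150 + 140) · 5 = €725.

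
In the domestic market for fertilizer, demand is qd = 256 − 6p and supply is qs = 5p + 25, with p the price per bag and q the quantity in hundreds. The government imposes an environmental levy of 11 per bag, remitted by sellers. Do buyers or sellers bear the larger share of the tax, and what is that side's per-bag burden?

Sellers bear the larger share: 6 per bag.

Without the tax, 256 − 6p = 5p + 25 gives 11p = 231, so p* = 21 and q* = 130.
With the tax collected from sellers, supply shifts: qs = 5(p − 11) + 25.
Solving gives q = 100 with buyers paying 26 and sellers receiving 15 (the 11 wedge).
Per-bag burden: buyers 5, sellers 6.
Sellers take the larger share because supply is less price-elastic here (demand slope 6 vs supply slope 5).
The less price-elastic side of the market bears the larger share of a per-unit tax.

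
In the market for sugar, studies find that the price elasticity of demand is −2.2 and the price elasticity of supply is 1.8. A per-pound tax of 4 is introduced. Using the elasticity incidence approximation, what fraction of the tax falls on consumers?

Consumers' share ≈ 0.45.

Incidence ratio: consumers' share ≈ εs / (εs + |εd|) = 1.8 / (1.8 + 2.2) = 0.45.
Supply is the less elastic side, so consumers bear the smaller share.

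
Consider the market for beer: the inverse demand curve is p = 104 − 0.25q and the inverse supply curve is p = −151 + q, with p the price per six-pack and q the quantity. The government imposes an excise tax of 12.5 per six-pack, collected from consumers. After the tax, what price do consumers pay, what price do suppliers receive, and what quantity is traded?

Consumers pay 55.5; suppliers receive 43; quantity = 194.

Inverting to q(p) form: qd = 416 − 4p; qs = p + 151.
Before the tax: set 416 − 4p = p + 151 → p* = 53, q* = 204.
With the tax collected from consumers, demand (in seller-price terms) shifts: qd = 416 − 4(p + 12.5).
Solving gives q = 194 with consumers paying 55.5 and suppliers receiving 43 (the 12.5 wedge).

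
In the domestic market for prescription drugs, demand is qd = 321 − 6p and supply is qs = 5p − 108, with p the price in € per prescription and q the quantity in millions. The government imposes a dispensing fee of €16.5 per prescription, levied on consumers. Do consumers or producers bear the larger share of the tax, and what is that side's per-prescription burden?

Before the tax: set 321 − 6p = 5p − 108 → p* = €39, q* = 87.
With the tax collected from consumers, demand (in seller-price terms) shifts: qd = 321 − 6(p + 16.5).
Solving gives q = 42 with consumers paying €46.5 and producers receiving €30 (the €16.5 wedge).
Per-prescription burden: consumers €7.5, producers €9.
Producers take the larger share because supply is less price-elastic here (demand slope 6 vs supply slope 5).
The less price-elastic side of the market bears the larger share of a per-unit tax.

Producers bear the larger share: €9 per prescription.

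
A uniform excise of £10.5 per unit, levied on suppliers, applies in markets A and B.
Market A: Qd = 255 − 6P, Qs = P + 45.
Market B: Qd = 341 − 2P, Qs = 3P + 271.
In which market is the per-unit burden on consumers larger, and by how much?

Market B, by £4.8.

Market A: pre-tax P* = £30, Q* = 75; post-tax Q = 66; per-unit burden on consumers = £1.5.
Market B: pre-tax P* = £14, Q* = 313; post-tax Q = 300.4; per-unit burden on consumers = £6.3.
Difference: £1.5 vs £6.3 → market B is larger by £4.8.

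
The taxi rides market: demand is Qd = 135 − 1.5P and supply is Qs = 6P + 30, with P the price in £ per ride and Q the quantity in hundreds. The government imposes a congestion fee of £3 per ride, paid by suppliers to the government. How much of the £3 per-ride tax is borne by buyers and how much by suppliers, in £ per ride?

Buyers bear £2.4 per ride; suppliers bear £0.6 per ride.

Without the tax, 135 − 1.5P = 6P + 30 gives 7.5P = 105, so P* = £14 and Q* = 114.
With the tax collected from suppliers, supply shifts: Qs = 6(P − 3) + 30.
Solving gives Q = 110.4 with buyers paying £16.4 and suppliers receiving £13.4 (the £3 wedge).
Burden on buyers: £2.4; on suppliers: £0.6. (They sum to £3.)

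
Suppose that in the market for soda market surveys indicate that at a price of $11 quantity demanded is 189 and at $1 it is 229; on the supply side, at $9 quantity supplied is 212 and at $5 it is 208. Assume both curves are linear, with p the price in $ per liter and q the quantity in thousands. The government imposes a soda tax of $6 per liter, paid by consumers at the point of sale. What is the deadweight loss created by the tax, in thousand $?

Deadweight loss = $14.4 thousand.

Demand slope: (229 − 189)/(1 − 11) = -4, so qd = 233 − 4p.
Supply slope: (208 − 212)/(5 − 9) = 1, so qs = p + 203.
Without the tax, 233 − 4p = p + 203 gives 5p = 30, so p* = $6 and q* = 209.
With the tax collected from consumers, demand (in seller-price terms) shifts: qd = 233 − 4(p + 6).
Solving gives q = 204.2 with consumers paying $7.2 and sellers receiving $1.2 (the $6 wedge).
Quantity falls by |ΔQ| = |209 − 204.2| = 4.8.
DWL = ½ · t · |ΔQ| = ½ · 6 · 4.8 = $14.4.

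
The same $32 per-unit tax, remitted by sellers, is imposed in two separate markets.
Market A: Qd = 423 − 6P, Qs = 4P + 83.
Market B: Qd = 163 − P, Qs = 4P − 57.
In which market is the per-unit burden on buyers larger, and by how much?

Market A: pre-tax P* = $34, Q* = 219; post-tax Q = 142.2; per-unit burden on buyers = $12.8.
Market B: pre-tax P* = $44, Q* = 119; post-tax Q = 93.4; per-unit burden on buyers = $25.6.
Difference: $12.8 vs $25.6 → market B is larger by $12.8.

Market B, by $12.8.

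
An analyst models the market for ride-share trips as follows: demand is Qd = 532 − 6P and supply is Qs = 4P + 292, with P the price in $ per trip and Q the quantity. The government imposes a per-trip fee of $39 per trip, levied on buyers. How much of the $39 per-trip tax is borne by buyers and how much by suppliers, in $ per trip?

Buyers bear $15.6 per trip; suppliers bear $23.4 per trip.

Without the tax, 532 − 6P = 4P + 292 gives 10P = 240, so P* = $24 and Q* = 388.
With the tax collected from buyers, demand (in seller-price terms) shifts: Qd = 532 − 6(P + 39).
New equilibrium: buyers pay $39.6, suppliers receive $0.6, Q = 294.4. (Wedge: Pb − Ps = 39.)
Burden on buyers: $15.6; on suppliers: $23.4. (They sum to $39.)
The less price-elastic side of the market bears the larger share of a per-unit tax.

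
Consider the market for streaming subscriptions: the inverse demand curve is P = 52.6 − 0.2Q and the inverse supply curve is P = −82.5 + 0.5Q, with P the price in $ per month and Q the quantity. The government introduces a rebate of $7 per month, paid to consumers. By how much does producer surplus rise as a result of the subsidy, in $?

Inverting to Q(P) form: Qd = 263 − 5P; Qs = 2P + 165.
Without the subsidy, 263 − 5P = 2P + 165 gives 7P = 98, so P* = $14 and Q* = 193.
With a per-unit subsidy paid to consumers, each effectively pays P − 7, so demand becomes Qd = 263 − 5(P − 7).
Solving gives Q = 203 with consumers paying $12 and suppliers receiving $19 (the $7 wedge).
ΔPS is the trapezoid between Q = 203 and Q = 193 of height $5: ½ · (193 + 203) · 5 = $990.

Producer surplus rises by $990.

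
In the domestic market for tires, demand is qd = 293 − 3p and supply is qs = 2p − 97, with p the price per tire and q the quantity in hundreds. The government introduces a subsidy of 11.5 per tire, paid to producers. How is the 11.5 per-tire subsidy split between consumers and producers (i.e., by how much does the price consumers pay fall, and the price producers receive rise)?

Before the subsidy: set 293 − 3p = 2p − 97 → p* = 78, q* = 59.
With a per-unit subsidy paid to producers, each receives p + 11.5 per unit sold, so supply becomes qs = 2(p + 11.5) − 97.
Solving gives q = 72.8 with consumers paying 73.4 and producers receiving 84.9 (the 11.5 wedge).
Gain to consumers: 4.6; to producers: 6.9. (They sum to 11.5.)

Consumers gain 4.6 per tire; producers gain 6.9 per tire.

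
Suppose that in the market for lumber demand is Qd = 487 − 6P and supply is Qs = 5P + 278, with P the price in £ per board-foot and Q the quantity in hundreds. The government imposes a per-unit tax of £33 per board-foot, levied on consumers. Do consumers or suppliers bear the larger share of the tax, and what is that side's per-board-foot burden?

Without the tax, 487 − 6P = 5P + 278 gives 11P = 209, so P* = £19 and Q* = 373.
With the tax collected from consumers, demand (in seller-price terms) shifts: Qd = 487 − 6(P + 33).
New equilibrium: consumers pay £34, suppliers receive £1, Q = 283. (Wedge: Pb − Ps = 33.)
Per-board-foot burden: consumers £15, suppliers £18.
Suppliers take the larger share because supply is less price-elastic here (demand slope 6 vs supply slope 5).

Suppliers bear the larger share: £18 per board-foot.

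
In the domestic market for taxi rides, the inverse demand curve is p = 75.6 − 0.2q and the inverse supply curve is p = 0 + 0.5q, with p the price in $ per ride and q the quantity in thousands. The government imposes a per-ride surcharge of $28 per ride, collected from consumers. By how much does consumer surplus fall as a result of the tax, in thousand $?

Consumer surplus falls by $704 thousand.

Inverting to q(p) form: qd = 378 − 5p; qs = 2p.
Before the tax: set 378 − 5p = 2p → p* = $54, q* = 108.
With the tax collected from consumers, demand (in seller-price terms) shifts: qd = 378 − 5(p + 28).
New equilibrium: consumers pay $62, producers receive $34, q = 68. (Wedge: pb − ps = 28.)
ΔCS is the trapezoid between Q = 68 and Q = 108 of height $8: ½ · (108 + 68) · 8 = $704.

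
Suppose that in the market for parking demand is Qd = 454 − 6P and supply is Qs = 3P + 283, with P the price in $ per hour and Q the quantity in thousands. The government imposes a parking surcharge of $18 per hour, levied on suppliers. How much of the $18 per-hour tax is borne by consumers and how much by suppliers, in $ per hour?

Before the tax: set 454 − 6P = 3P + 283 → P* = $19, Q* = 340.
With the tax collected from suppliers, supply shifts: Qs = 3(P − 18) + 283.
New equilibrium: consumers pay $25, suppliers receive $7, Q = 304. (Wedge: Pb − Ps = 18.)
Burden on consumers: $6; on suppliers: $12. (They sum to $18.)
The less price-elastic side of the market bears the larger share of a per-unit tax.

Consumers bear $6 per hour; suppliers bear $12 per hour.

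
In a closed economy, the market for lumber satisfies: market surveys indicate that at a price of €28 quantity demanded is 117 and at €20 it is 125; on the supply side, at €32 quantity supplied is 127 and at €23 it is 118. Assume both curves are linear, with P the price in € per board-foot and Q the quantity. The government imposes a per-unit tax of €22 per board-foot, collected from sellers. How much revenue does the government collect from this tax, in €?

Demand slope: (125 − 117)/(20 − 28) = -1, so Qd = 145 − P.
Supply slope: (118 − 127)/(23 − 32) = 1, so Qs = P + 95.
Without the tax, 145 − P = P + 95 gives 2P = 50, so P* = €25 and Q* = 120.
With the tax collected from sellers, supply shifts: Qs = (P − 22) + 95.
New equilibrium: buyers pay €36, sellers receive €14, Q = 109. (Wedge: Pb − Ps = 22.)
Revenue = t · Q = 22 · 109 = €2398.

Tax revenue = €2398.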